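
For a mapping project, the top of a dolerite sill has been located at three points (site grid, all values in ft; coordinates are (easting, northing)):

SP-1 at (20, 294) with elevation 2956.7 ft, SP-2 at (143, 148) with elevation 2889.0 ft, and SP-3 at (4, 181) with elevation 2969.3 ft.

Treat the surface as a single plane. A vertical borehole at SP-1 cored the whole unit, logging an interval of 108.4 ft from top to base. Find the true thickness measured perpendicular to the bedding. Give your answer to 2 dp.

Two edge vectors: SP-1→SP-2 = (123, -146, -67.7), SP-1→SP-3 = (-16, -113, 12.6).
Normal n = (SP-1→SP-2) × (SP-1→SP-3) = (-9489.7, -466.6, -16235).
So ∂z/∂E = −n_x/n_z = −0.58452 and ∂z/∂N = −n_y/n_z = −0.02874.
|∇z| = √(a²+b²) = 0.58523, so dip δ = arctan(0.58523) = 30.34°.
True thickness = vertical thickness × cos δ = 108.4 × cos 30.34° = 93.56 ft.

93.56 ft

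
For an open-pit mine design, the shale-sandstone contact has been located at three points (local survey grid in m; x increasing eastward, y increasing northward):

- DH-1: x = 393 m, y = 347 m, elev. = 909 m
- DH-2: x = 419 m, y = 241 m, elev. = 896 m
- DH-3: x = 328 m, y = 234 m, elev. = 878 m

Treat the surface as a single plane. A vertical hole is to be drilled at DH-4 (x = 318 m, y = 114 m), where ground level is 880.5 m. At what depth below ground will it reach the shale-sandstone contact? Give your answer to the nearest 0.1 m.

Let the plane be z = a·x + b·y + c.
DH-2−DH-1: 26a − 106b = −13;  DH-3−DH-1: −65a − 113b = −31.
Solving gives a = 0.18488, b = 0.16799.
Then c = 909 − a·393 − b·347 = 778.05.
At (318, 114): z_contact = 58.79 + 19.15 + 778.05 = 855.99 m.
Depth below ground = 880.5 − 855.99 = 24.5 m.

24.5 m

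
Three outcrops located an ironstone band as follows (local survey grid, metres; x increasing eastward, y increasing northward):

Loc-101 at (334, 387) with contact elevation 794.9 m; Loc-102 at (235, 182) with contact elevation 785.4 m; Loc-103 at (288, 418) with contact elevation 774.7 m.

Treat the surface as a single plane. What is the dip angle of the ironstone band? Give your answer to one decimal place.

20.6°

Let the plane be z = a·x + b·y + c.
Loc-102−Loc-101: −99a − 205b = −9.5;  Loc-103−Loc-101: −46a + 31b = −20.2.
Solving gives a = 0.35487, b = −0.12503.
Gradient magnitude |∇z| = √(a² + b²) = √(0.12593 + 0.01563) = 0.37625.
True dip = arctan(0.37625) = 20.6°, dipping toward WNW (azimuth ≈ 289°).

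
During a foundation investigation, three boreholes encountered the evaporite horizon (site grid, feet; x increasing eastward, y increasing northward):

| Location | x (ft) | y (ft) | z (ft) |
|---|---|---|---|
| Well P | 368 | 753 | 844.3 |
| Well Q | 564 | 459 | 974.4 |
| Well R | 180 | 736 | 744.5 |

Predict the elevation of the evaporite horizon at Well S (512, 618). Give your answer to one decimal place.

Let the plane be z = a·x + b·y + c.
Well Q−Well P: 196a − 294b = 130.1;  Well R−Well P: −188a − 17b = −99.8.
Solving gives a = 0.53841, b = −0.08358.
Then c = 844.3 − a·368 − b·753 = 709.10.
At (512, 618): z = 275.7 − 51.7 + 709.10 = 933.1 ft.

933.1 ft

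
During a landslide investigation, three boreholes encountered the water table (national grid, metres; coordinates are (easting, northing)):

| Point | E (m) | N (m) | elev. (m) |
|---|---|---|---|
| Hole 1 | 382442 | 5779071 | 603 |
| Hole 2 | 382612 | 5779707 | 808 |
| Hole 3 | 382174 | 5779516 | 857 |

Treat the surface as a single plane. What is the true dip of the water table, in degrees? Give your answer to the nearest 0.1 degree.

26.1°

Two edge vectors: Hole 1→Hole 2 = (170, 636, 205), Hole 1→Hole 3 = (-268, 445, 254).
Normal n = (Hole 1→Hole 2) × (Hole 1→Hole 3) = (70319, -98120, 246098).
So ∂z/∂E = −n_x/n_z = −0.28574 and ∂z/∂N = −n_y/n_z = 0.39870.
Gradient magnitude |∇z| = √(a² + b²) = √(0.08164 + 0.15896) = 0.49052.
True dip = arctan(0.49052) = 26.1°, dipping toward SE (azimuth ≈ 144°).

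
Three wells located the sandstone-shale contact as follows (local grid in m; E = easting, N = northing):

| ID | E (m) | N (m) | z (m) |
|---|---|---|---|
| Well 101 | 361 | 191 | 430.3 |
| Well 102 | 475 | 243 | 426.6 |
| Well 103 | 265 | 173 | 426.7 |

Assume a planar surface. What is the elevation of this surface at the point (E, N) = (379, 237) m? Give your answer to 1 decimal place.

419.9 m

Let the plane be z = a·E + b·N + c.
Well 102−Well 101: 114a + 52b = −3.7;  Well 103−Well 101: −96a − 18b = −3.6.
Solving gives a = 0.08633, b = −0.26041.
Then c = 430.3 − a·361 − b·191 = 448.87.
At (379, 237): z = 32.7 − 61.7 + 448.87 = 419.9 m.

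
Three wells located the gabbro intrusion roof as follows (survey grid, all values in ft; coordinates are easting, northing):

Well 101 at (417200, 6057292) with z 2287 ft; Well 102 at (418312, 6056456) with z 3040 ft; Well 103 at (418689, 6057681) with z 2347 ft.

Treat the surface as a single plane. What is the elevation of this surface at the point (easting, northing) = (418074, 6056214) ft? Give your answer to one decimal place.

Two edge vectors: Well 101→Well 102 = (1112, -836, 753), Well 101→Well 103 = (1489, 389, 60).
Normal n = (Well 101→Well 102) × (Well 101→Well 103) = (-343077, 1054497, 1677372).
So ∂z/∂easting = −n_x/n_z = 0.204532447 and ∂z/∂northing = −n_y/n_z = −0.628660190.
Intercept c from Well 101: 2287 − 85330.94 + 3807978.34 = 3724934.40.
At (418074, 6056214): z = 85509.7 − 3807300.6 + 3724934.40 = 3143.5 ft.

3143.5 ft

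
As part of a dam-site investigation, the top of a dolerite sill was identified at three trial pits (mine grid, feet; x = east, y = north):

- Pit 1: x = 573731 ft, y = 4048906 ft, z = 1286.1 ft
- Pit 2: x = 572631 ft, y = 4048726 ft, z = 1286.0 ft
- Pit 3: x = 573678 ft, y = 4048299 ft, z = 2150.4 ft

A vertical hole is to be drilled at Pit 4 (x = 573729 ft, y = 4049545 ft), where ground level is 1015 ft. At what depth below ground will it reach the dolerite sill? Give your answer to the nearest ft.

Let the plane be z = a·x + b·y + c.
Pit 2−Pit 1: −1100a − 180b = −0.1;  Pit 3−Pit 1: −53a − 607b = 864.3.
Solving gives a = 0.23646940, b = −1.44453522.
Then c = 1286.1 − a·573731 − b·4048906 = 5714403.59.
At (573729, 4049545): z_contact = 135669.4 − 5849710.4 + 5714403.59 = 362.6 ft.
Depth below ground = 1015 − 362.6 = 652 ft.

652 ft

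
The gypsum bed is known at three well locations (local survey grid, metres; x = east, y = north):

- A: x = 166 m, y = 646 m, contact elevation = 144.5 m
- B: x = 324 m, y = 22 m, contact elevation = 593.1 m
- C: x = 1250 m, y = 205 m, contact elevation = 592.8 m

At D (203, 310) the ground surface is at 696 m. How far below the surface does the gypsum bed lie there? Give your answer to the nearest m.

Two edge vectors: A→B = (158, -624, 448.6), A→C = (1084, -441, 448.3).
Normal n = (A→B) × (A→C) = (-81906.6, 415451, 606738).
So ∂z/∂x = −n_x/n_z = 0.13500 and ∂z/∂y = −n_y/n_z = −0.68473.
Intercept c from A: 144.5 − 22.41 + 442.33 = 564.43.
At (203, 310): z_contact = 27.4 − 212.3 + 564.43 = 379.6 m.
Depth below ground = 696 − 379.6 = 316 m.

316 m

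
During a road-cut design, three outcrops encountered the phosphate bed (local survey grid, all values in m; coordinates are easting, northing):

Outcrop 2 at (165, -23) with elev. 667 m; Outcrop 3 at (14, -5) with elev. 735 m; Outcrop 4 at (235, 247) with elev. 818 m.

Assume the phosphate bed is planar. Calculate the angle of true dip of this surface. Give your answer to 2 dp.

37.02°

Let the plane be z = a·easting + b·northing + c.
Outcrop 3−Outcrop 2: −151a + 18b = 68;  Outcrop 4−Outcrop 2: 70a + 270b = 151.
Solving gives a = −0.37216, b = 0.65575.
Gradient magnitude |∇z| = √(a² + b²) = √(0.13851 + 0.43000) = 0.75399.
True dip = arctan(0.75399) = 37.02°, dipping toward SSE (azimuth ≈ 150°).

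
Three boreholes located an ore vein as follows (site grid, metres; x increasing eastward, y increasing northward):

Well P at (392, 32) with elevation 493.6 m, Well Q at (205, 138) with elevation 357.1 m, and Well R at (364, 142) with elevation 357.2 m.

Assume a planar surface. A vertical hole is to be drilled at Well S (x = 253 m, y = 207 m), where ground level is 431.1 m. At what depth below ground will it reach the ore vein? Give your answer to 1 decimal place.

Two edge vectors: Well P→Well Q = (-187, 106, -136.5), Well P→Well R = (-28, 110, -136.4).
Normal n = (Well P→Well Q) × (Well P→Well R) = (556.6, -21684.8, -17602).
So ∂z/∂x = −n_x/n_z = 0.03162 and ∂z/∂y = −n_y/n_z = −1.23195.
Intercept c from Well P: 493.6 − 12.40 + 39.42 = 520.63.
At (253, 207): z_contact = 8.00 − 255.01 + 520.63 = 273.61 m.
Depth below ground = 431.1 − 273.61 = 157.5 m.

157.5 m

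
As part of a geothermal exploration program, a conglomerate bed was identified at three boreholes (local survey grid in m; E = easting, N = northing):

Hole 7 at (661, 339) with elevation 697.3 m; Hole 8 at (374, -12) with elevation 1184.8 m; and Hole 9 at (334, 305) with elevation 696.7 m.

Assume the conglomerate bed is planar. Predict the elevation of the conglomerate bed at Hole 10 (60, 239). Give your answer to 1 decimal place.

753.2 m

Let the plane be z = a·E + b·N + c.
Hole 8−Hole 7: −287a − 351b = 487.5;  Hole 9−Hole 7: −327a − 34b = −0.6.
Solving gives a = 0.15983, b = −1.51958.
Then c = 697.3 − a·661 − b·339 = 1106.79.
At (60, 239): z = 9.6 − 363.2 + 1106.79 = 753.2 m.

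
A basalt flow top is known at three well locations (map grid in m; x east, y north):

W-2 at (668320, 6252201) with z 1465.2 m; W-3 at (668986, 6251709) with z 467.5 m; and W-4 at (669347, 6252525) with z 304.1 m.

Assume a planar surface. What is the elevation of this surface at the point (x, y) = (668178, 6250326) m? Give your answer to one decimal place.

Let the plane be z = a·x + b·y + c.
W-3−W-2: 666a − 492b = −997.7;  W-4−W-2: 1027a + 324b = −1161.1.
Solving gives a = −1.240543194, b = 0.348573644.
Then c = 1465.2 − a·668320 − b·6252201 = −1348807.46.
At (668178, 6250326): z = −828903.7 + 2178698.9 − 1348807.46 = 987.8 m.

987.8 m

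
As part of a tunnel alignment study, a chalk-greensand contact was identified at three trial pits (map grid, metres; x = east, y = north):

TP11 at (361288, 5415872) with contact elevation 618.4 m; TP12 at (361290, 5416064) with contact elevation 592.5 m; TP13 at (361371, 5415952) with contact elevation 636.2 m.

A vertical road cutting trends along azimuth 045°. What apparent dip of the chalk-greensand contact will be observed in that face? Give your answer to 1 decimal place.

8.4°

Let the plane be z = a·x + b·y + c.
TP12−TP11: 2a + 192b = −25.9;  TP13−TP11: 83a + 80b = 17.8.
Solving gives a = 0.34797, b = −0.13852.
Unit vector along 045° is (sin 45°, cos 45°) = (0.7071, 0.7071).
Slope in that direction = a·(0.7071) + b·(0.7071) = 0.14810.
Apparent dip = arctan|0.14810| = 8.4° (true dip is 20.5°, so apparent ≤ true as expected).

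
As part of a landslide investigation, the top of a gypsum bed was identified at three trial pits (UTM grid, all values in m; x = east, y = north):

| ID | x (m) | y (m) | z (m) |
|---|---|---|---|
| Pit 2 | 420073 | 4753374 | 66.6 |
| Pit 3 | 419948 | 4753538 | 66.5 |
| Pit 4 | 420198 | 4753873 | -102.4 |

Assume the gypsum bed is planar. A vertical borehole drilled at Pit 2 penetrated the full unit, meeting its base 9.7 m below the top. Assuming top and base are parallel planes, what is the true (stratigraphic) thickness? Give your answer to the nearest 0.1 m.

8.9 m

Let the plane be z = a·x + b·y + c.
Pit 3−Pit 2: −125a + 164b = −0.1;  Pit 4−Pit 2: 125a + 499b = −169.
Solving gives a = −0.33383, b = −0.25505.
|∇z| = √(a²+b²) = 0.42011, so dip δ = arctan(0.42011) = 22.79°.
True thickness = vertical thickness × cos δ = 9.7 × cos 22.79° = 8.9 m.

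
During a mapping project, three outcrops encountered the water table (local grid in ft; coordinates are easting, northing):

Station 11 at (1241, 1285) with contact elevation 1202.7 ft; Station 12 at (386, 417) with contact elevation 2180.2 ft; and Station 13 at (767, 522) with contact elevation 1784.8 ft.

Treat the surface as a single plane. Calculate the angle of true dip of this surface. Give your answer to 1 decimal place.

Let the plane be z = a·easting + b·northing + c.
Station 12−Station 11: −855a − 868b = 977.5;  Station 13−Station 11: −474a − 763b = 582.1.
Solving gives a = −0.99849, b = −0.14261.
Gradient magnitude |∇z| = √(a² + b²) = √(0.99699 + 0.02034) = 1.00863.
True dip = arctan(1.00863) = 45.2°, dipping toward E (azimuth ≈ 082°).

45.2°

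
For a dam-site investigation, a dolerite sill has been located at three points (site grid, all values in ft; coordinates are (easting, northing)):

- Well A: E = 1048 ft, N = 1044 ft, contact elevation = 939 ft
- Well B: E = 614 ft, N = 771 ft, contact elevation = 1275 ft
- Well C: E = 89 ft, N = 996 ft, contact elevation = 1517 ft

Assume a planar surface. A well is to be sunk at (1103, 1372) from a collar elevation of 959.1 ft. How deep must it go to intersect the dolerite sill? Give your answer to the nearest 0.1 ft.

149.6 ft

Let the plane be z = a·E + b·N + c.
Well B−Well A: −434a − 273b = 336;  Well C−Well A: −959a − 48b = 578.
Solving gives a = −0.587887, b = −0.296180.
Then c = 939 − a·1048 − b·1044 = 1864.32.
At (1103, 1372): z_contact = −648.44 − 406.36 + 1864.32 = 809.52 ft.
Depth below ground = 959.1 − 809.52 = 149.6 ft.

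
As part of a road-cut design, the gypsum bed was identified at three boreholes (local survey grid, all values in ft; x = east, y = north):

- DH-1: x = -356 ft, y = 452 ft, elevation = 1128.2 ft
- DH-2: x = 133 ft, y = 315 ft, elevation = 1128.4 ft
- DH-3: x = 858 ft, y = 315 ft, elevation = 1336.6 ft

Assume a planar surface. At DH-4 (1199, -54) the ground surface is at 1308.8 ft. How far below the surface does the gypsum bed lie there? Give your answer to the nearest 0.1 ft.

Two edge vectors: DH-1→DH-2 = (489, -137, 0.2), DH-1→DH-3 = (1214, -137, 208.4).
Normal n = (DH-1→DH-2) × (DH-1→DH-3) = (-28523.4, -101664.8, 99325).
So ∂z/∂x = −n_x/n_z = 0.287172 and ∂z/∂y = −n_y/n_z = 1.023557.
Intercept c from DH-1: 1128.2 + 102.23 − 462.65 = 767.79.
At (1199, -54): z_contact = 344.32 − 55.27 + 767.79 = 1056.83 ft.
Depth below ground = 1308.8 − 1056.83 = 252.0 ft.

252.0 ft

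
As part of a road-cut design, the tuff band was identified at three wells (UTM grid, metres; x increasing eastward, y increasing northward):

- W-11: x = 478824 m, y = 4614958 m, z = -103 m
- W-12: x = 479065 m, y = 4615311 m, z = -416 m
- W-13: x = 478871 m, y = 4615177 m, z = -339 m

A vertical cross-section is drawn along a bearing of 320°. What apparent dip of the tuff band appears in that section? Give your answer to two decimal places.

49.11°

Two edge vectors: W-11→W-12 = (241, 353, -313), W-11→W-13 = (47, 219, -236).
Normal n = (W-11→W-12) × (W-11→W-13) = (-14761, 42165, 36188).
So ∂z/∂x = −n_x/n_z = 0.40790 and ∂z/∂y = −n_y/n_z = −1.16517.
Unit vector along 320° is (sin 320°, cos 320°) = (-0.6428, 0.7660).
Slope in that direction = a·(-0.6428) + b·(0.7660) = −1.15476.
Apparent dip = arctan|1.15476| = 49.11° (true dip is 51.0°, so apparent ≤ true as expected).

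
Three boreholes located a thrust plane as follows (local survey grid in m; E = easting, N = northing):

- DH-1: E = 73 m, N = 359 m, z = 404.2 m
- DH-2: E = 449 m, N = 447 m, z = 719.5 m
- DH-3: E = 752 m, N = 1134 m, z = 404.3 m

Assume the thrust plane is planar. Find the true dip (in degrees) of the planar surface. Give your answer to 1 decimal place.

Let the plane be z = a·E + b·N + c.
DH-2−DH-1: 376a + 88b = 315.3;  DH-3−DH-1: 679a + 775b = 0.1.
Solving gives a = 1.05483, b = −0.92404.
Gradient magnitude |∇z| = √(a² + b²) = √(1.11266 + 0.85384) = 1.40232.
True dip = arctan(1.40232) = 54.5°, dipping toward NW (azimuth ≈ 311°).

54.5°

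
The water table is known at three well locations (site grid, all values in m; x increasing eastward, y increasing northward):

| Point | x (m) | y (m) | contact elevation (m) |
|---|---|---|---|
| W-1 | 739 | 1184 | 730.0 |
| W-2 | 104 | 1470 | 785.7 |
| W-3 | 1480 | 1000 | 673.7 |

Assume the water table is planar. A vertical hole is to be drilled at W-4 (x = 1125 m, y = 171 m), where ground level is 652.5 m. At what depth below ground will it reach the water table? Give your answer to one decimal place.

5.1 m

Let the plane be z = a·x + b·y + c.
W-2−W-1: −635a + 286b = 55.7;  W-3−W-1: 741a − 184b = −56.3.
Solving gives a = −0.061555, b = 0.058086.
Then c = 730 − a·739 − b·1184 = 706.71.
At (1125, 171): z_contact = −69.25 + 9.93 + 706.71 = 647.40 m.
Depth below ground = 652.5 − 647.40 = 5.1 m.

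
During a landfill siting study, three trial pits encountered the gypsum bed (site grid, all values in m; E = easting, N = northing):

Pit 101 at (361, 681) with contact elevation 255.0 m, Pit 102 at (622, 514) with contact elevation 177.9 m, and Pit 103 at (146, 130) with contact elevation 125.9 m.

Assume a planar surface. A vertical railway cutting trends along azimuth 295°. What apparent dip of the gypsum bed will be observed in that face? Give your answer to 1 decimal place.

Let the plane be z = a·E + b·N + c.
Pit 102−Pit 101: 261a − 167b = −77.1;  Pit 103−Pit 101: −215a − 551b = −129.1.
Solving gives a = −0.11642, b = 0.27973.
Unit vector along 295° is (sin 295°, cos 295°) = (-0.9063, 0.4226).
Slope in that direction = a·(-0.9063) + b·(0.4226) = 0.22373.
Apparent dip = arctan|0.22373| = 12.6° (true dip is 16.9°, so apparent ≤ true as expected).

12.6°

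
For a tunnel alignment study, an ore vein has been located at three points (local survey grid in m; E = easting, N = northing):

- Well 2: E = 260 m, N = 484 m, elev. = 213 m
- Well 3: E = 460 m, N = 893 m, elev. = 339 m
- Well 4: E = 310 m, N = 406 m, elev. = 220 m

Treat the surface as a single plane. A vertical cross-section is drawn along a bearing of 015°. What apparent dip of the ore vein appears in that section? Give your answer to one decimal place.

12.5°

Let the plane be z = a·E + b·N + c.
Well 3−Well 2: 200a + 409b = 126;  Well 4−Well 2: 50a − 78b = 7.
Solving gives a = 0.35204, b = 0.13592.
Unit vector along 015° is (sin 15°, cos 15°) = (0.2588, 0.9659).
Slope in that direction = a·(0.2588) + b·(0.9659) = 0.22241.
Apparent dip = arctan|0.22241| = 12.5° (true dip is 20.7°, so apparent ≤ true as expected).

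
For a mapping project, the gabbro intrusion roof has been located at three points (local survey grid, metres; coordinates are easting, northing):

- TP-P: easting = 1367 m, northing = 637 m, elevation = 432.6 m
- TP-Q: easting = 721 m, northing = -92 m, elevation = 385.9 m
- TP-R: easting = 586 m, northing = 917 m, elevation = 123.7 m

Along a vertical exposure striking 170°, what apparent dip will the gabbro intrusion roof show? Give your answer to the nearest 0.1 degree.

15.1°

Let the plane be z = a·easting + b·northing + c.
TP-Q−TP-P: −646a − 729b = −46.7;  TP-R−TP-P: −781a + 280b = −308.9.
Solving gives a = 0.31759, b = −0.21737.
Unit vector along 170° is (sin 170°, cos 170°) = (0.1736, -0.9848).
Slope in that direction = a·(0.1736) + b·(-0.9848) = 0.26922.
Apparent dip = arctan|0.26922| = 15.1° (true dip is 21.0°, so apparent ≤ true as expected).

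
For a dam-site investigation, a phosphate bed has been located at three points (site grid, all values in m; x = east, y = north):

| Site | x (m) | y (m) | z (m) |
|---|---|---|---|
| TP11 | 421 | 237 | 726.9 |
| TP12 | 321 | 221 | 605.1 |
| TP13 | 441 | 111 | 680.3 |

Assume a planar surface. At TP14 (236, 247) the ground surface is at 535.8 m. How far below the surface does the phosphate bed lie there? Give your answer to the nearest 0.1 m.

Two edge vectors: TP11→TP12 = (-100, -16, -121.8), TP11→TP13 = (20, -126, -46.6).
Normal n = (TP11→TP12) × (TP11→TP13) = (-14601.2, -7096, 12920).
So ∂z/∂x = −n_x/n_z = 1.13012 and ∂z/∂y = −n_y/n_z = 0.54923.
Intercept c from TP11: 726.9 − 475.78 − 130.17 = 120.95.
At (236, 247): z_contact = 266.71 + 135.66 + 120.95 = 523.32 m.
Depth below ground = 535.8 − 523.32 = 12.5 m.

12.5 m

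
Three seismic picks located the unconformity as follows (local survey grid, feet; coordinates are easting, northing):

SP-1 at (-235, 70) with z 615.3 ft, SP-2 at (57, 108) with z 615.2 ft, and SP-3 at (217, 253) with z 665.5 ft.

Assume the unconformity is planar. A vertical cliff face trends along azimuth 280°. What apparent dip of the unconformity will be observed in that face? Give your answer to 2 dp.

7.00°

Let the plane be z = a·easting + b·northing + c.
SP-2−SP-1: 292a + 38b = −0.1;  SP-3−SP-1: 452a + 183b = 50.2.
Solving gives a = −0.05311, b = 0.40550.
Unit vector along 280° is (sin 280°, cos 280°) = (-0.9848, 0.1736).
Slope in that direction = a·(-0.9848) + b·(0.1736) = 0.12272.
Apparent dip = arctan|0.12272| = 7.00° (true dip is 22.2°, so apparent ≤ true as expected).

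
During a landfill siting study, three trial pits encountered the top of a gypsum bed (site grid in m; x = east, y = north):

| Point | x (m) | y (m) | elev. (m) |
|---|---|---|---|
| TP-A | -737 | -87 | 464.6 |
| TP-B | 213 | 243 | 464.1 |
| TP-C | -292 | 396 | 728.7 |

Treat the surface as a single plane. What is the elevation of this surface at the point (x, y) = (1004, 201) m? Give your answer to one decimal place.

208.7 m

Two edge vectors: TP-A→TP-B = (950, 330, -0.5), TP-A→TP-C = (445, 483, 264.1).
Normal n = (TP-A→TP-B) × (TP-A→TP-C) = (87394.5, -251117.5, 312000).
So ∂z/∂x = −n_x/n_z = −0.280111 and ∂z/∂y = −n_y/n_z = 0.804864.
Intercept c from TP-A: 464.6 − 206.44 + 70.02 = 328.18.
At (1004, 201): z = −281.2 + 161.8 + 328.18 = 208.7 m.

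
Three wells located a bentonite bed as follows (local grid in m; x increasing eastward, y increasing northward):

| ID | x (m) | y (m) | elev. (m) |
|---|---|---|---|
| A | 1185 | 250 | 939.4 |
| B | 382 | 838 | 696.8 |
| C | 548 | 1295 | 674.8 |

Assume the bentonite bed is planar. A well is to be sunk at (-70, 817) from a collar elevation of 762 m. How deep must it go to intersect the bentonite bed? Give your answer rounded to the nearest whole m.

Two edge vectors: A→B = (-803, 588, -242.6), A→C = (-637, 1045, -264.6).
Normal n = (A→B) × (A→C) = (97932.2, -57937.6, -464579).
So ∂z/∂x = −n_x/n_z = 0.21080 and ∂z/∂y = −n_y/n_z = −0.12471.
Intercept c from A: 939.4 − 249.80 + 31.18 = 720.78.
At (-70, 817): z_contact = −14.8 − 101.9 + 720.78 = 604.1 m.
Depth below ground = 762 − 604.1 = 158 m.

158 m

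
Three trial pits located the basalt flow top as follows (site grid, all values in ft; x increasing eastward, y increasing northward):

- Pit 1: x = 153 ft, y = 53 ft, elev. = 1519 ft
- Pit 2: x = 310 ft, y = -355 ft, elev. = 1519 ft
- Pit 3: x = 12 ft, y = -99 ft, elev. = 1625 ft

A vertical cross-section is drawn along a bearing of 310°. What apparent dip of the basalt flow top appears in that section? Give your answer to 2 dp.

15.41°

Two edge vectors: Pit 1→Pit 2 = (157, -408, 0), Pit 1→Pit 3 = (-141, -152, 106).
Normal n = (Pit 1→Pit 2) × (Pit 1→Pit 3) = (-43248, -16642, -81392).
So ∂z/∂x = −n_x/n_z = −0.53135 and ∂z/∂y = −n_y/n_z = −0.20447.
Unit vector along 310° is (sin 310°, cos 310°) = (-0.7660, 0.6428).
Slope in that direction = a·(-0.7660) + b·(0.6428) = 0.27561.
Apparent dip = arctan|0.27561| = 15.41° (true dip is 29.7°, so apparent ≤ true as expected).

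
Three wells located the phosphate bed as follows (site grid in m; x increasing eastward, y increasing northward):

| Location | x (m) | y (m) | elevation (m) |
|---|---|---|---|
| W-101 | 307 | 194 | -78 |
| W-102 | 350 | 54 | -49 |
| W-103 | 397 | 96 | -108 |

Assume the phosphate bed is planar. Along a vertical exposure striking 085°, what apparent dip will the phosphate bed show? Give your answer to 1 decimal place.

Two edge vectors: W-101→W-102 = (43, -140, 29), W-101→W-103 = (90, -98, -30).
Normal n = (W-101→W-102) × (W-101→W-103) = (7042, 3900, 8386).
So ∂z/∂x = −n_x/n_z = −0.83973 and ∂z/∂y = −n_y/n_z = −0.46506.
Unit vector along 085° is (sin 85°, cos 85°) = (0.9962, 0.0872).
Slope in that direction = a·(0.9962) + b·(0.0872) = −0.87707.
Apparent dip = arctan|0.87707| = 41.3° (true dip is 43.8°, so apparent ≤ true as expected).

41.3°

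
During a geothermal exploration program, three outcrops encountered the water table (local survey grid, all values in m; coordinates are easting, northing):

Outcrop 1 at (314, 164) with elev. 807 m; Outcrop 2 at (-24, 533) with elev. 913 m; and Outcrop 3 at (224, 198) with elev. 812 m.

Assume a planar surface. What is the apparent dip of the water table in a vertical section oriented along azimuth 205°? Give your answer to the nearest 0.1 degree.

Two edge vectors: Outcrop 1→Outcrop 2 = (-338, 369, 106), Outcrop 1→Outcrop 3 = (-90, 34, 5).
Normal n = (Outcrop 1→Outcrop 2) × (Outcrop 1→Outcrop 3) = (-1759, -7850, 21718).
So ∂z/∂easting = −n_x/n_z = 0.08099 and ∂z/∂northing = −n_y/n_z = 0.36145.
Unit vector along 205° is (sin 205°, cos 205°) = (-0.4226, -0.9063).
Slope in that direction = a·(-0.4226) + b·(-0.9063) = −0.36182.
Apparent dip = arctan|0.36182| = 19.9° (true dip is 20.3°, so apparent ≤ true as expected).

19.9°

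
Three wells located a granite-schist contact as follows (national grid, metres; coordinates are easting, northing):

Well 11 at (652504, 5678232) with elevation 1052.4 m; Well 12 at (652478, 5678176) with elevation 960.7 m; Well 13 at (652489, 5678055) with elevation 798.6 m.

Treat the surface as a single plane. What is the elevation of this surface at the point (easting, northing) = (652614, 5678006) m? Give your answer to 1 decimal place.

Let the plane be z = a·easting + b·northing + c.
Well 12−Well 11: −26a − 56b = −91.7;  Well 13−Well 11: −15a − 177b = −253.8.
Solving gives a = 0.536443381, b = 1.388437002.
Then c = 1052.4 − a·652504 − b·5678232 = −8232846.46.
At (652614, 5678006): z = 350090.5 + 7883553.6 − 8232846.46 = 797.6 m.

797.6 m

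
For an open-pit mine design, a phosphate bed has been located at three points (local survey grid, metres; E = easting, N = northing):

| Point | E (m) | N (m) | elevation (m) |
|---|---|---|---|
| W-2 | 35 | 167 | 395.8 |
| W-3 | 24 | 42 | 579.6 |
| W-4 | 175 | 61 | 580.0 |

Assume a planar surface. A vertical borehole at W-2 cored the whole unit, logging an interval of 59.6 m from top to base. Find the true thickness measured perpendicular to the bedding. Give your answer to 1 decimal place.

Two edge vectors: W-2→W-3 = (-11, -125, 183.8), W-2→W-4 = (140, -106, 184.2).
Normal n = (W-2→W-3) × (W-2→W-4) = (-3542.2, 27758.2, 18666).
So ∂z/∂E = −n_x/n_z = 0.18977 and ∂z/∂N = −n_y/n_z = −1.48710.
|∇z| = √(a²+b²) = 1.49916, so dip δ = arctan(1.49916) = 56.30°.
True thickness = vertical thickness × cos δ = 59.6 × cos 56.30° = 33.1 m.

33.1 m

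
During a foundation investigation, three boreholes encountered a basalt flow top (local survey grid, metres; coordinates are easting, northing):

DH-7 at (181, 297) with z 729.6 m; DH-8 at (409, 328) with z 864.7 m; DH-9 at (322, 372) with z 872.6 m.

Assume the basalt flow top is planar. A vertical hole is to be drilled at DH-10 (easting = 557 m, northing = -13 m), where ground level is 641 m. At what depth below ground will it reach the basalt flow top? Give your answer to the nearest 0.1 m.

73.2 m

Two edge vectors: DH-7→DH-8 = (228, 31, 135.1), DH-7→DH-9 = (141, 75, 143).
Normal n = (DH-7→DH-8) × (DH-7→DH-9) = (-5699.5, -13554.9, 12729).
So ∂z/∂easting = −n_x/n_z = 0.44776 and ∂z/∂northing = −n_y/n_z = 1.06488.
Intercept c from DH-7: 729.6 − 81.04 − 316.27 = 332.29.
At (557, -13): z_contact = 249.40 − 13.84 + 332.29 = 567.84 m.
Depth below ground = 641 − 567.84 = 73.2 m.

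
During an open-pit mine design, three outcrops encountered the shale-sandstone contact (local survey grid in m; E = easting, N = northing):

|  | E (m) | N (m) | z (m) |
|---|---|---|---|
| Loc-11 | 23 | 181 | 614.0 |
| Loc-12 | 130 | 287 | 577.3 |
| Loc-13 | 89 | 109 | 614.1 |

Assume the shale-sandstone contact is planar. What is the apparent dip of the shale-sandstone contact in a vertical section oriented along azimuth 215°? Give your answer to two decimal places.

13.40°

Let the plane be z = a·E + b·N + c.
Loc-12−Loc-11: 107a + 106b = −36.7;  Loc-13−Loc-11: 66a − 72b = 0.1.
Solving gives a = −0.17903, b = −0.16550.
Unit vector along 215° is (sin 215°, cos 215°) = (-0.5736, -0.8192).
Slope in that direction = a·(-0.5736) + b·(-0.8192) = 0.23826.
Apparent dip = arctan|0.23826| = 13.40° (true dip is 13.7°, so apparent ≤ true as expected).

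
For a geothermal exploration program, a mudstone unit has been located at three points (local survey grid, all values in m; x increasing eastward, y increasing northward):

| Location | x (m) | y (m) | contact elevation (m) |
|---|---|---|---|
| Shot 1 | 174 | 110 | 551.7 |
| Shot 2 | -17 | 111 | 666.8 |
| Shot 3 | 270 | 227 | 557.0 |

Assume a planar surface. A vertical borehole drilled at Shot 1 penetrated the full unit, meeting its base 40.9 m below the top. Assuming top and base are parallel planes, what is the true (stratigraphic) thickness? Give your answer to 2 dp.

31.85 m

Two edge vectors: Shot 1→Shot 2 = (-191, 1, 115.1), Shot 1→Shot 3 = (96, 117, 5.3).
Normal n = (Shot 1→Shot 2) × (Shot 1→Shot 3) = (-13461.4, 12061.9, -22443).
So ∂z/∂x = −n_x/n_z = −0.59980 and ∂z/∂y = −n_y/n_z = 0.53745.
|∇z| = √(a²+b²) = 0.80537, so dip δ = arctan(0.80537) = 38.85°.
True thickness = vertical thickness × cos δ = 40.9 × cos 38.85° = 31.85 m.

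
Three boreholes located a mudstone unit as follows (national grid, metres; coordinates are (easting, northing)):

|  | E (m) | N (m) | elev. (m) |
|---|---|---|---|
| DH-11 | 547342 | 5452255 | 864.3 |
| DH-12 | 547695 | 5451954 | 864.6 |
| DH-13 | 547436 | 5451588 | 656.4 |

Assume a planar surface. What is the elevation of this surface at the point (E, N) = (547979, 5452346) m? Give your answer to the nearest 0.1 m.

Let the plane be z = a·E + b·N + c.
DH-12−DH-11: 353a − 301b = 0.3;  DH-13−DH-11: 94a − 667b = −207.9.
Solving gives a = 0.303045516, b = 0.354402217.
Then c = 864.3 − a·547342 − b·5452255 = −2097296.50.
At (547979, 5452346): z = 166062.6 + 1932323.5 − 2097296.50 = 1089.6 m.

1089.6 m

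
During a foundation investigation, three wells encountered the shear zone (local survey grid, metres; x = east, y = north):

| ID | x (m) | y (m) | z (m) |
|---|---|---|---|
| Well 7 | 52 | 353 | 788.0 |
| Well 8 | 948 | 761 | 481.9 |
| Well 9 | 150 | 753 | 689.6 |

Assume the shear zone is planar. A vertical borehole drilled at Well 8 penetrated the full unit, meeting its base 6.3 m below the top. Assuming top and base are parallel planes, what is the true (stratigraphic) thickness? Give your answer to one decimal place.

6.0 m

Let the plane be z = a·x + b·y + c.
Well 8−Well 7: 896a + 408b = −306.1;  Well 9−Well 7: 98a + 400b = −98.4.
Solving gives a = −0.25844, b = −0.18268.
|∇z| = √(a²+b²) = 0.31649, so dip δ = arctan(0.31649) = 17.56°.
True thickness = vertical thickness × cos δ = 6.3 × cos 17.56° = 6.0 m.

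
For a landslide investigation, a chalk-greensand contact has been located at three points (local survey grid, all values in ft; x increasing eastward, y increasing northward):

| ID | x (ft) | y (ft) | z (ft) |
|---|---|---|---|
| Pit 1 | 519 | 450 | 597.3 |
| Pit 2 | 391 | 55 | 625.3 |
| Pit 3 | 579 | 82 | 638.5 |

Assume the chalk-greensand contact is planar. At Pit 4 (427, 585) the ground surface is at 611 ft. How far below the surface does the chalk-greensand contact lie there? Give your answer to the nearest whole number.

Let the plane be z = a·x + b·y + c.
Pit 2−Pit 1: −128a − 395b = 28;  Pit 3−Pit 1: 60a − 368b = 41.2.
Solving gives a = 0.08432, b = −0.09821.
Then c = 597.3 − a·519 − b·450 = 597.73.
At (427, 585): z_contact = 36.0 − 57.5 + 597.73 = 576.3 ft.
Depth below ground = 611 − 576.3 = 35 ft.

35 ft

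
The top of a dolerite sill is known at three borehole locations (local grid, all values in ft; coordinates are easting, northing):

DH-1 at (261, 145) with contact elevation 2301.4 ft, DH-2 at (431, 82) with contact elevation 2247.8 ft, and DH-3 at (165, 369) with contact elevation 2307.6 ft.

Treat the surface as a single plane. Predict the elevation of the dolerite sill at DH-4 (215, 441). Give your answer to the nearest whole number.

2280 ft

Let the plane be z = a·easting + b·northing + c.
DH-2−DH-1: 170a − 63b = −53.6;  DH-3−DH-1: −96a + 224b = 6.2.
Solving gives a = −0.36263, b = −0.12773.
Then c = 2301.4 − a·261 − b·145 = 2414.57.
At (215, 441): z = −78.0 − 56.3 + 2414.57 = 2280.3 ft.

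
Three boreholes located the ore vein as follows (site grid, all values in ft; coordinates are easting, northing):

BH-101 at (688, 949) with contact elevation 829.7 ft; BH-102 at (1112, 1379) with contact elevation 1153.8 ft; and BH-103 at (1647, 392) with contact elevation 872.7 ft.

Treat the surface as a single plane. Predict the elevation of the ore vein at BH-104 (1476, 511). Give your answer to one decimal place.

Two edge vectors: BH-101→BH-102 = (424, 430, 324.1), BH-101→BH-103 = (959, -557, 43).
Normal n = (BH-101→BH-102) × (BH-101→BH-103) = (199013.7, 292579.9, -648538).
So ∂z/∂easting = −n_x/n_z = 0.306865 and ∂z/∂northing = −n_y/n_z = 0.451138.
Intercept c from BH-101: 829.7 − 211.12 − 428.13 = 190.45.
At (1476, 511): z = 452.9 + 230.5 + 190.45 = 873.9 ft.

873.9 ft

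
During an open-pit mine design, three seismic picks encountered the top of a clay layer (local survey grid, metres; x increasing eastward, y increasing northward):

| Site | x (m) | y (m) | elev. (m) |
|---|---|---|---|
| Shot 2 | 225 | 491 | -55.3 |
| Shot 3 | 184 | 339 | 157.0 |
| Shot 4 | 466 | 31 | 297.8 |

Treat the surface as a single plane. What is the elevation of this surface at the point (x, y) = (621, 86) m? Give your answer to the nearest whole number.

Let the plane be z = a·x + b·y + c.
Shot 3−Shot 2: −41a − 152b = 212.3;  Shot 4−Shot 2: 241a − 460b = 353.1.
Solving gives a = −0.79267, b = −1.18290.
Then c = -55.3 − a·225 − b·491 = 703.85.
At (621, 86): z = −492.2 − 101.7 + 703.85 = 109.9 m.

110 m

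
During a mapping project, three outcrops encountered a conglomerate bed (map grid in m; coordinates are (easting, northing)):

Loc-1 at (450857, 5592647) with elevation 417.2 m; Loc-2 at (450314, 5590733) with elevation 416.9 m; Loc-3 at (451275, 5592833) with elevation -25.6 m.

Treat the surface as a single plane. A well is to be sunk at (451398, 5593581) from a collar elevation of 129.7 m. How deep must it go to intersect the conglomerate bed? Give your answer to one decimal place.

Two edge vectors: Loc-1→Loc-2 = (-543, -1914, -0.3), Loc-1→Loc-3 = (418, 186, -442.8).
Normal n = (Loc-1→Loc-2) × (Loc-1→Loc-3) = (847575, -240565.8, 699054).
So ∂z/∂E = −n_x/n_z = −1.212459982 and ∂z/∂N = −n_y/n_z = 0.344130496.
Intercept c from Loc-1: 417.2 + 546646.07 − 1924600.39 = −1377537.12.
At (451398, 5593581): z_contact = −547302.01 + 1924921.81 − 1377537.12 = 82.68 m.
Depth below ground = 129.7 − 82.68 = 47.0 m.

47.0 m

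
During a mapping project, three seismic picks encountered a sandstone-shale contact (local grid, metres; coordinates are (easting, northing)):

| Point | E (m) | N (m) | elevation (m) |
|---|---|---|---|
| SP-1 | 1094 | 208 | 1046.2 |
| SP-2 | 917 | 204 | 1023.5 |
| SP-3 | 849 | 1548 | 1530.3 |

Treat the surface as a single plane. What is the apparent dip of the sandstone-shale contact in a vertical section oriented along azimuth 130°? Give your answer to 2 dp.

8.79°

Two edge vectors: SP-1→SP-2 = (-177, -4, -22.7), SP-1→SP-3 = (-245, 1340, 484.1).
Normal n = (SP-1→SP-2) × (SP-1→SP-3) = (28481.6, 91247.2, -238160).
So ∂z/∂E = −n_x/n_z = 0.11959 and ∂z/∂N = −n_y/n_z = 0.38313.
Unit vector along 130° is (sin 130°, cos 130°) = (0.7660, -0.6428).
Slope in that direction = a·(0.7660) + b·(-0.6428) = −0.15466.
Apparent dip = arctan|0.15466| = 8.79° (true dip is 21.9°, so apparent ≤ true as expected).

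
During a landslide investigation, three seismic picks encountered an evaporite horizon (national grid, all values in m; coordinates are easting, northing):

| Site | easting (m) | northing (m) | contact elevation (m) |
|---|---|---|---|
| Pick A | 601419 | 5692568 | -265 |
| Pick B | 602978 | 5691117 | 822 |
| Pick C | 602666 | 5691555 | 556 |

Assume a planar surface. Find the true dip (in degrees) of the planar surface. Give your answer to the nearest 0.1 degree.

27.1°

Two edge vectors: Pick A→Pick B = (1559, -1451, 1087), Pick A→Pick C = (1247, -1013, 821).
Normal n = (Pick A→Pick B) × (Pick A→Pick C) = (-90140, 75550, 230130).
So ∂z/∂easting = −n_x/n_z = 0.39169 and ∂z/∂northing = −n_y/n_z = −0.32829.
Gradient magnitude |∇z| = √(a² + b²) = √(0.15342 + 0.10778) = 0.51108.
True dip = arctan(0.51108) = 27.1°, dipping toward NW (azimuth ≈ 310°).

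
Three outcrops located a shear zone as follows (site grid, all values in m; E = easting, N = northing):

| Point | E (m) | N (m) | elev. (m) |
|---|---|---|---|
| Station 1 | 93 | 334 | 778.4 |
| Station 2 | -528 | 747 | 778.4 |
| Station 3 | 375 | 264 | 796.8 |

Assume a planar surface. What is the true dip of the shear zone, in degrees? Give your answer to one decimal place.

10.6°

Two edge vectors: Station 1→Station 2 = (-621, 413, 0), Station 1→Station 3 = (282, -70, 18.4).
Normal n = (Station 1→Station 2) × (Station 1→Station 3) = (7599.2, 11426.4, -72996).
So ∂z/∂E = −n_x/n_z = 0.10410 and ∂z/∂N = −n_y/n_z = 0.15653.
Gradient magnitude |∇z| = √(a² + b²) = √(0.01084 + 0.02450) = 0.18799.
True dip = arctan(0.18799) = 10.6°, dipping toward SSW (azimuth ≈ 214°).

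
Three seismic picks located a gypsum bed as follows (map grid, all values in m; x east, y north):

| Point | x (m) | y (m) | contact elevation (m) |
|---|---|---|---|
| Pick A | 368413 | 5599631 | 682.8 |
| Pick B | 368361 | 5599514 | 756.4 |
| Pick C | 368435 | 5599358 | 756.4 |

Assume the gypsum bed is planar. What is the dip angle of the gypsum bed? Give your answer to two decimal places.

37.15°

Let the plane be z = a·x + b·y + c.
Pick B−Pick A: −52a − 117b = 73.6;  Pick C−Pick A: 22a − 273b = 73.6.
Solving gives a = −0.68465, b = −0.32477.
Gradient magnitude |∇z| = √(a² + b²) = √(0.46875 + 0.10548) = 0.75778.
True dip = arctan(0.75778) = 37.15°, dipping toward ENE (azimuth ≈ 065°).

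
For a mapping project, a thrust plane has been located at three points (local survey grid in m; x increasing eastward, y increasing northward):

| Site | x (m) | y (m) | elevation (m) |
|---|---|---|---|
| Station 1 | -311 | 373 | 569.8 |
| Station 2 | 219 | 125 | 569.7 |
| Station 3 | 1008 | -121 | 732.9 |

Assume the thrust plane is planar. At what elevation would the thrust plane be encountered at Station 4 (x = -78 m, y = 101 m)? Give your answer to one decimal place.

Let the plane be z = a·x + b·y + c.
Station 2−Station 1: 530a − 248b = −0.1;  Station 3−Station 1: 1319a − 494b = 163.1.
Solving gives a = 0.620263, b = 1.325965.
Then c = 569.8 − a·-311 − b·373 = 268.12.
At (-78, 101): z = −48.4 + 133.9 + 268.12 = 353.7 m.

353.7 m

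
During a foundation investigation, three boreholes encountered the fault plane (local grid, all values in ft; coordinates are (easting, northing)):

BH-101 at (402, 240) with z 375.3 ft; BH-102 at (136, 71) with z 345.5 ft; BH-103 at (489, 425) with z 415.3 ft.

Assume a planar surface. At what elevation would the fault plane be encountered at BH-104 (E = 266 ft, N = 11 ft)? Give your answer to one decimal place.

Let the plane be z = a·E + b·N + c.
BH-102−BH-101: −266a − 169b = −29.8;  BH-103−BH-101: 87a + 185b = 40.
Solving gives a = −0.03614, b = 0.23321.
Then c = 375.3 − a·402 − b·240 = 333.86.
At (266, 11): z = −9.6 + 2.6 + 333.86 = 326.8 ft.

326.8 ft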